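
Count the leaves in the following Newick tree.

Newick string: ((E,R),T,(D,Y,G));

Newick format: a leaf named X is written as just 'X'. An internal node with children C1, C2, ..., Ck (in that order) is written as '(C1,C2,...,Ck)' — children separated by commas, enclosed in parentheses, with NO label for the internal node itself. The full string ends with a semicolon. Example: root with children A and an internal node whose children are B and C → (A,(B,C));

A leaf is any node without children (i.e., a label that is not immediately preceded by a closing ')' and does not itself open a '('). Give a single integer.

Newick: ((E,R),T,(D,Y,G));
Scan left-to-right; a leaf is any maximal label run not followed by '(':
  pos 2: leaf 'E' → count = 1
  pos 4: leaf 'R' → count = 2
  pos 7: leaf 'T' → count = 3
  pos 10: leaf 'D' → count = 4
  pos 12: leaf 'Y' → count = 5
  pos 14: leaf 'G' → count = 6
Total leaves: 6

Answer: 6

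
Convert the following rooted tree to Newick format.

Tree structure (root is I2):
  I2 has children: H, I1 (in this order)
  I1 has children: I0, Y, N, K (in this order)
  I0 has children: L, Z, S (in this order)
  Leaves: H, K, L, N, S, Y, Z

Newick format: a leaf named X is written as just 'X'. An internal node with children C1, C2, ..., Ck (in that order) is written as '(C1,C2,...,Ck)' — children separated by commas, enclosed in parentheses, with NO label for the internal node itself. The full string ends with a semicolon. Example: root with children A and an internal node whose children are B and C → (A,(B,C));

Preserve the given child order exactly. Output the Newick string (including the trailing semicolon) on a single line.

internal I2 with children ['H', 'I1']
  leaf 'H' → 'H'
  internal I1 with children ['I0', 'Y', 'N', 'K']
    internal I0 with children ['L', 'Z', 'S']
      leaf 'L' → 'L'
      leaf 'Z' → 'Z'
      leaf 'S' → 'S'
    → '(L,Z,S)'
    leaf 'Y' → 'Y'
    leaf 'N' → 'N'
    leaf 'K' → 'K'
  → '((L,Z,S),Y,N,K)'
→ '(H,((L,Z,S),Y,N,K))'
Final: (H,((L,Z,S),Y,N,K));

Answer: (H,((L,Z,S),Y,N,K));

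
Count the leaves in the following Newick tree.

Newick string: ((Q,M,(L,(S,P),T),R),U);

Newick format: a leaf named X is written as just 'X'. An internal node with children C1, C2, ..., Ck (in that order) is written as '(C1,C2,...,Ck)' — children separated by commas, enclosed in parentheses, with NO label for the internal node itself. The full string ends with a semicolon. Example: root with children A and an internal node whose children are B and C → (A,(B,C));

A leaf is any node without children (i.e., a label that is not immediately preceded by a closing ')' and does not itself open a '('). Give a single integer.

Newick: ((Q,M,(L,(S,P),T),R),U);
Scan left-to-right; a leaf is any maximal label run not followed by '(':
  pos 2: leaf 'Q' → count = 1
  pos 4: leaf 'M' → count = 2
  pos 7: leaf 'L' → count = 3
  pos 10: leaf 'S' → count = 4
  pos 12: leaf 'P' → count = 5
  pos 15: leaf 'T' → count = 6
  pos 18: leaf 'R' → count = 7
  pos 21: leaf 'U' → count = 8
Total leaves: 8

Answer: 8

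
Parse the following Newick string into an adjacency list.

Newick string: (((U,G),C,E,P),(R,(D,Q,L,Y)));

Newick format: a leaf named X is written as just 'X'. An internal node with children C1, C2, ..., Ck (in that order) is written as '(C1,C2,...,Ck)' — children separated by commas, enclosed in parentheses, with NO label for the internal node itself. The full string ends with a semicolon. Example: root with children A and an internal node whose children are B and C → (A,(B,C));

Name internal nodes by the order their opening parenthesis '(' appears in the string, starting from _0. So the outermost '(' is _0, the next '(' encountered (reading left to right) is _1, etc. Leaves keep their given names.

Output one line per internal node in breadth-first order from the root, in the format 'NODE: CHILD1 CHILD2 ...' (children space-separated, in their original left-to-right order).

Answer: _0: _1 _3
_1: _2 C E P
_3: R _4
_2: U G
_4: D Q L Y

Derivation:
Input: (((U,G),C,E,P),(R,(D,Q,L,Y)));
Scanning left-to-right, naming '(' by encounter order:
  pos 0: '(' -> open internal node _0 (depth 1)
  pos 1: '(' -> open internal node _1 (depth 2)
  pos 2: '(' -> open internal node _2 (depth 3)
  pos 6: ')' -> close internal node _2 (now at depth 2)
  pos 13: ')' -> close internal node _1 (now at depth 1)
  pos 15: '(' -> open internal node _3 (depth 2)
  pos 18: '(' -> open internal node _4 (depth 3)
  pos 26: ')' -> close internal node _4 (now at depth 2)
  pos 27: ')' -> close internal node _3 (now at depth 1)
  pos 28: ')' -> close internal node _0 (now at depth 0)
Total internal nodes: 5
BFS adjacency from root:
  _0: _1 _3
  _1: _2 C E P
  _3: R _4
  _2: U G
  _4: D Q L Y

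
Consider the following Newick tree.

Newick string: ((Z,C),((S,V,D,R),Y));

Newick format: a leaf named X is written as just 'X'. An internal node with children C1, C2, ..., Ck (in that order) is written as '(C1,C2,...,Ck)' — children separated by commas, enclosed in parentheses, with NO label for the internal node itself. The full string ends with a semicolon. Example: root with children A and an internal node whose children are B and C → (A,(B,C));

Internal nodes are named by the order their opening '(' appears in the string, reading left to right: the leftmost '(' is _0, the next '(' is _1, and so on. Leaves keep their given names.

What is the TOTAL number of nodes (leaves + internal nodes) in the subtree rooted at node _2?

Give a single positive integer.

Answer: 7

Derivation:
Newick: ((Z,C),((S,V,D,R),Y));
Locate _2: it is the '(' at position 7 (the 3rd '(' reading left to right).
Query: subtree rooted at _2
_2: subtree_size = 1 + 6
  _3: subtree_size = 1 + 4
    S: subtree_size = 1 + 0
    V: subtree_size = 1 + 0
    D: subtree_size = 1 + 0
    R: subtree_size = 1 + 0
  Y: subtree_size = 1 + 0
Total subtree size of _2: 7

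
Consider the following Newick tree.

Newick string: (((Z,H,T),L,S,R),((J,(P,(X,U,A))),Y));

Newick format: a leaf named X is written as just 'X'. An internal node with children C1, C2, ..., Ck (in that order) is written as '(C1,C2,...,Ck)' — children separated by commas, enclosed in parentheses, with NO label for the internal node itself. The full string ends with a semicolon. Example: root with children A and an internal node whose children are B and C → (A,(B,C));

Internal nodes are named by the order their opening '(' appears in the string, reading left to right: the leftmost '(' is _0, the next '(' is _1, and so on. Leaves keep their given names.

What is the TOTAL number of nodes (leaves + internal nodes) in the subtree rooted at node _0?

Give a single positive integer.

Answer: 19

Derivation:
Newick: (((Z,H,T),L,S,R),((J,(P,(X,U,A))),Y));
Locate _0: it is the '(' at position 0 (the 1st '(' reading left to right).
Query: subtree rooted at _0
_0: subtree_size = 1 + 18
  _1: subtree_size = 1 + 7
    _2: subtree_size = 1 + 3
      Z: subtree_size = 1 + 0
      H: subtree_size = 1 + 0
      T: subtree_size = 1 + 0
    L: subtree_size = 1 + 0
    S: subtree_size = 1 + 0
    R: subtree_size = 1 + 0
  _3: subtree_size = 1 + 9
    _4: subtree_size = 1 + 7
      J: subtree_size = 1 + 0
      _5: subtree_size = 1 + 5
        P: subtree_size = 1 + 0
        _6: subtree_size = 1 + 3
          X: subtree_size = 1 + 0
          U: subtree_size = 1 + 0
          A: subtree_size = 1 + 0
    Y: subtree_size = 1 + 0
Total subtree size of _0: 19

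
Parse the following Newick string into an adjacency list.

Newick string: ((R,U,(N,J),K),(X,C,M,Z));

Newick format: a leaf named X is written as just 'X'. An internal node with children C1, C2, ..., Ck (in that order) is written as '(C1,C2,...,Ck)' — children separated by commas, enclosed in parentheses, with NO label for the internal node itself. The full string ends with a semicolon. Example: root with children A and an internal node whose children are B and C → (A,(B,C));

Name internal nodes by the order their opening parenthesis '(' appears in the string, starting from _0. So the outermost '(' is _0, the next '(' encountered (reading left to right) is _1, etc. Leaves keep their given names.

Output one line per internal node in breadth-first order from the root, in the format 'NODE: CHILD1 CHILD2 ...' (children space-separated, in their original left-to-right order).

Input: ((R,U,(N,J),K),(X,C,M,Z));
Scanning left-to-right, naming '(' by encounter order:
  pos 0: '(' -> open internal node _0 (depth 1)
  pos 1: '(' -> open internal node _1 (depth 2)
  pos 6: '(' -> open internal node _2 (depth 3)
  pos 10: ')' -> close internal node _2 (now at depth 2)
  pos 13: ')' -> close internal node _1 (now at depth 1)
  pos 15: '(' -> open internal node _3 (depth 2)
  pos 23: ')' -> close internal node _3 (now at depth 1)
  pos 24: ')' -> close internal node _0 (now at depth 0)
Total internal nodes: 4
BFS adjacency from root:
  _0: _1 _3
  _1: R U _2 K
  _3: X C M Z
  _2: N J

Answer: _0: _1 _3
_1: R U _2 K
_3: X C M Z
_2: N J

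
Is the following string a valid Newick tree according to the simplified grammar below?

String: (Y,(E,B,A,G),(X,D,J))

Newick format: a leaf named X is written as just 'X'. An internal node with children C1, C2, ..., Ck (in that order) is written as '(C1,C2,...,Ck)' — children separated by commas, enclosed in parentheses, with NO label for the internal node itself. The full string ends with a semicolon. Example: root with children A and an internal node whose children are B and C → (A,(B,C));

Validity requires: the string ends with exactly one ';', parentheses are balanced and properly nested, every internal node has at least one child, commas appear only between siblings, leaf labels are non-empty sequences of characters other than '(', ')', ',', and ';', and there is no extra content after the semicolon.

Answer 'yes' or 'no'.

Input: (Y,(E,B,A,G),(X,D,J))
Paren balance: 3 '(' vs 3 ')' OK
Ends with single ';': False
Full parse: FAILS (must end with ;)
Valid: False

Answer: no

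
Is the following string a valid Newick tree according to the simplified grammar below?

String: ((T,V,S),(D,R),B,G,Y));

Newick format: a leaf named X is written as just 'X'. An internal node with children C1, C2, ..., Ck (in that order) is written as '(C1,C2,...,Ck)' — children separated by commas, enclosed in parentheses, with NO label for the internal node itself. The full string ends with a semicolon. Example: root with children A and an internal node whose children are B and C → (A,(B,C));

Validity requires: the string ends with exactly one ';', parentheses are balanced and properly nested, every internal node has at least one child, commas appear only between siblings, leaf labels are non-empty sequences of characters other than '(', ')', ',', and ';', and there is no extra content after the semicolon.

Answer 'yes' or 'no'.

Input: ((T,V,S),(D,R),B,G,Y));
Paren balance: 3 '(' vs 4 ')' MISMATCH
Ends with single ';': True
Full parse: FAILS (extra content after tree at pos 21)
Valid: False

Answer: no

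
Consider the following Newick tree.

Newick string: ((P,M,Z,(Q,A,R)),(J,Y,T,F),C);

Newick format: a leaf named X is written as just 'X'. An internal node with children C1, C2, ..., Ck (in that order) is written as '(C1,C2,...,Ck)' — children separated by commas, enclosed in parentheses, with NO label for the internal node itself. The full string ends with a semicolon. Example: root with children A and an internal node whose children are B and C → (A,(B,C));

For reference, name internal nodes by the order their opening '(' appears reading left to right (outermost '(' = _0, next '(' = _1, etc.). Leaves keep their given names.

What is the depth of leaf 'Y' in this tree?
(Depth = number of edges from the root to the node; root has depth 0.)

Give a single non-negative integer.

Newick: ((P,M,Z,(Q,A,R)),(J,Y,T,F),C);
Naming internals by '(' encounter order: outermost '(' = _0, next = _1, ...
Query node: Y
Path from root: _0 -> _3 -> Y
Depth of Y: 2 (number of edges from root)

Answer: 2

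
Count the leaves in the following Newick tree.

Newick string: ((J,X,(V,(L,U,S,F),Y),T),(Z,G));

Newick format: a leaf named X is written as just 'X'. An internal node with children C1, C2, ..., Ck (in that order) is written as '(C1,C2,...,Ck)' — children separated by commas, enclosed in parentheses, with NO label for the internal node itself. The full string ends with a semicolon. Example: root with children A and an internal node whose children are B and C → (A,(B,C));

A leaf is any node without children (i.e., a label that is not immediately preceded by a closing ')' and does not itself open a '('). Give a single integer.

Newick: ((J,X,(V,(L,U,S,F),Y),T),(Z,G));
Scan left-to-right; a leaf is any maximal label run not followed by '(':
  pos 2: leaf 'J' → count = 1
  pos 4: leaf 'X' → count = 2
  pos 7: leaf 'V' → count = 3
  pos 10: leaf 'L' → count = 4
  pos 12: leaf 'U' → count = 5
  pos 14: leaf 'S' → count = 6
  pos 16: leaf 'F' → count = 7
  pos 19: leaf 'Y' → count = 8
  pos 22: leaf 'T' → count = 9
  pos 26: leaf 'Z' → count = 10
  pos 28: leaf 'G' → count = 11
Total leaves: 11

Answer: 11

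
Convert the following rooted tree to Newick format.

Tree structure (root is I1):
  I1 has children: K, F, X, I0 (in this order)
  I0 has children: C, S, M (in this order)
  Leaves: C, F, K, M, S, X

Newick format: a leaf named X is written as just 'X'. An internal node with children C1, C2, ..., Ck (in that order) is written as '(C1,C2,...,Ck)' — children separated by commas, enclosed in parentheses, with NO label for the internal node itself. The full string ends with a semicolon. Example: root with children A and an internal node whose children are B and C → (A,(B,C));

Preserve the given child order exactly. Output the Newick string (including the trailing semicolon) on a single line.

internal I1 with children ['K', 'F', 'X', 'I0']
  leaf 'K' → 'K'
  leaf 'F' → 'F'
  leaf 'X' → 'X'
  internal I0 with children ['C', 'S', 'M']
    leaf 'C' → 'C'
    leaf 'S' → 'S'
    leaf 'M' → 'M'
  → '(C,S,M)'
→ '(K,F,X,(C,S,M))'
Final: (K,F,X,(C,S,M));

Answer: (K,F,X,(C,S,M));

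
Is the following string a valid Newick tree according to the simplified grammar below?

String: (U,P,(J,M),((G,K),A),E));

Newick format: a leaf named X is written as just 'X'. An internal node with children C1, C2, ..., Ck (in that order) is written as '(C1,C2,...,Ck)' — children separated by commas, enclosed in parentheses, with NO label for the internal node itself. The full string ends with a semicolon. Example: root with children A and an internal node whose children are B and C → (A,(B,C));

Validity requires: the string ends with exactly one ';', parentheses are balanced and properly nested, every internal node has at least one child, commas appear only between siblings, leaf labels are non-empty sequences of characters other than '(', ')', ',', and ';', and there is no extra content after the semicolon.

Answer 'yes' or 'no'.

Answer: no

Derivation:
Input: (U,P,(J,M),((G,K),A),E));
Paren balance: 4 '(' vs 5 ')' MISMATCH
Ends with single ';': True
Full parse: FAILS (extra content after tree at pos 23)
Valid: False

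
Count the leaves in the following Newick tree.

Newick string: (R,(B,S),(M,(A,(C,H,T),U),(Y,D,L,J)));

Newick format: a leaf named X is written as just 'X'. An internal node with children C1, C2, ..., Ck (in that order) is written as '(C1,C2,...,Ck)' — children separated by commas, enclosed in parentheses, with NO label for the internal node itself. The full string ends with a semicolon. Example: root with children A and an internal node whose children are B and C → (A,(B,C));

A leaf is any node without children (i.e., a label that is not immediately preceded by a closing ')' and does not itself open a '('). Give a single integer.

Answer: 13

Derivation:
Newick: (R,(B,S),(M,(A,(C,H,T),U),(Y,D,L,J)));
Scan left-to-right; a leaf is any maximal label run not followed by '(':
  pos 1: leaf 'R' → count = 1
  pos 4: leaf 'B' → count = 2
  pos 6: leaf 'S' → count = 3
  pos 10: leaf 'M' → count = 4
  pos 13: leaf 'A' → count = 5
  pos 16: leaf 'C' → count = 6
  pos 18: leaf 'H' → count = 7
  pos 20: leaf 'T' → count = 8
  pos 23: leaf 'U' → count = 9
  pos 27: leaf 'Y' → count = 10
  pos 29: leaf 'D' → count = 11
  pos 31: leaf 'L' → count = 12
  pos 33: leaf 'J' → count = 13
Total leaves: 13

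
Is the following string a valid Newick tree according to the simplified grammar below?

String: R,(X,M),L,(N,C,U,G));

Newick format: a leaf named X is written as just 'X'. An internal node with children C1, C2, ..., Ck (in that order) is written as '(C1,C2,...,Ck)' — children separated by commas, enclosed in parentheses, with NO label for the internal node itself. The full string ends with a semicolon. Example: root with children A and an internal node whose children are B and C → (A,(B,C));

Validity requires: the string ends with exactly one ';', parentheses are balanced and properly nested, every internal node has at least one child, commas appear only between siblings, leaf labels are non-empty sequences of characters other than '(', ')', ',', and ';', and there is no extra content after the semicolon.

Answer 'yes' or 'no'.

Input: R,(X,M),L,(N,C,U,G));
Paren balance: 2 '(' vs 3 ')' MISMATCH
Ends with single ';': True
Full parse: FAILS (extra content after tree at pos 1)
Valid: False

Answer: no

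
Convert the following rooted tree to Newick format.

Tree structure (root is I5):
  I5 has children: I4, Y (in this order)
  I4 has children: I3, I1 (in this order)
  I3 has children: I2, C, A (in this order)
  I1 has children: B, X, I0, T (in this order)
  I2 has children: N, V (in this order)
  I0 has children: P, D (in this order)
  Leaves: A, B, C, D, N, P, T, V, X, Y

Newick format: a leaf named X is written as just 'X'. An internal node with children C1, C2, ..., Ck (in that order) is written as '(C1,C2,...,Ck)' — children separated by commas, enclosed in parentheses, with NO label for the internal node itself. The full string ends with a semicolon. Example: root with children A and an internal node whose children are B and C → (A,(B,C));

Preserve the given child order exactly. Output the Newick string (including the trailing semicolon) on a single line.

Answer: ((((N,V),C,A),(B,X,(P,D),T)),Y);

Derivation:
internal I5 with children ['I4', 'Y']
  internal I4 with children ['I3', 'I1']
    internal I3 with children ['I2', 'C', 'A']
      internal I2 with children ['N', 'V']
        leaf 'N' → 'N'
        leaf 'V' → 'V'
      → '(N,V)'
      leaf 'C' → 'C'
      leaf 'A' → 'A'
    → '((N,V),C,A)'
    internal I1 with children ['B', 'X', 'I0', 'T']
      leaf 'B' → 'B'
      leaf 'X' → 'X'
      internal I0 with children ['P', 'D']
        leaf 'P' → 'P'
        leaf 'D' → 'D'
      → '(P,D)'
      leaf 'T' → 'T'
    → '(B,X,(P,D),T)'
  → '(((N,V),C,A),(B,X,(P,D),T))'
  leaf 'Y' → 'Y'
→ '((((N,V),C,A),(B,X,(P,D),T)),Y)'
Final: ((((N,V),C,A),(B,X,(P,D),T)),Y);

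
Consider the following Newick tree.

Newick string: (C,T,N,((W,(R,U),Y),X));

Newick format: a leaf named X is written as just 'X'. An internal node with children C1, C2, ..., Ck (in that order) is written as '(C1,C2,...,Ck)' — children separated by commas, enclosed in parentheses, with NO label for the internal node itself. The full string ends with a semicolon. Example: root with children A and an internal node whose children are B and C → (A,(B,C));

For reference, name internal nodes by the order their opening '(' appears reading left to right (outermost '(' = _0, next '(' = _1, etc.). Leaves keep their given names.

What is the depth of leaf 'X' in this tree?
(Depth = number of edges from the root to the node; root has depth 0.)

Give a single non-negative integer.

Newick: (C,T,N,((W,(R,U),Y),X));
Naming internals by '(' encounter order: outermost '(' = _0, next = _1, ...
Query node: X
Path from root: _0 -> _1 -> X
Depth of X: 2 (number of edges from root)

Answer: 2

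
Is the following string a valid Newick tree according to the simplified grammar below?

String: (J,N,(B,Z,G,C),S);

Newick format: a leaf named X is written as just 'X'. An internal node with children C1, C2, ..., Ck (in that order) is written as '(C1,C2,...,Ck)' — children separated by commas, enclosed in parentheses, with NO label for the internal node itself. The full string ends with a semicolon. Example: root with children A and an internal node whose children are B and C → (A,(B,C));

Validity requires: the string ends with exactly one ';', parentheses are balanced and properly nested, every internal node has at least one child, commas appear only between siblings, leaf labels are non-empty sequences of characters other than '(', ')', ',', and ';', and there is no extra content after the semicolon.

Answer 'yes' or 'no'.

Answer: yes

Derivation:
Input: (J,N,(B,Z,G,C),S);
Paren balance: 2 '(' vs 2 ')' OK
Ends with single ';': True
Full parse: OK
Valid: True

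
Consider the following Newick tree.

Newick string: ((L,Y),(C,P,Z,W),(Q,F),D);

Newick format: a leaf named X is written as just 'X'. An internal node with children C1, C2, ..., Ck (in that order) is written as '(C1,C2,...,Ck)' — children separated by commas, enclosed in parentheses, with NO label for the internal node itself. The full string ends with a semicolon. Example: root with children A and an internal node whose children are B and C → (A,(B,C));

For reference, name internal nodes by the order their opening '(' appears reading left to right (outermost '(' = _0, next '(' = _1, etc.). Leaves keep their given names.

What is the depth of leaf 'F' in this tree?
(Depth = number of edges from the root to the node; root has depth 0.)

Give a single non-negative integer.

Newick: ((L,Y),(C,P,Z,W),(Q,F),D);
Naming internals by '(' encounter order: outermost '(' = _0, next = _1, ...
Query node: F
Path from root: _0 -> _3 -> F
Depth of F: 2 (number of edges from root)

Answer: 2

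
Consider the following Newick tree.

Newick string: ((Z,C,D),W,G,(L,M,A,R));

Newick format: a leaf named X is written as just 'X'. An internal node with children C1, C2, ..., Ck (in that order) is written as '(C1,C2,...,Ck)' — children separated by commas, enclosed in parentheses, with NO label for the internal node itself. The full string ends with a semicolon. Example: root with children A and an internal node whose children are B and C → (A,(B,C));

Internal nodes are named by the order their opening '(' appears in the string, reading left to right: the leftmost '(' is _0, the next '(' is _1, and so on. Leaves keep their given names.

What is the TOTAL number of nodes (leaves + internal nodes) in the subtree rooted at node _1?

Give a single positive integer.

Answer: 4

Derivation:
Newick: ((Z,C,D),W,G,(L,M,A,R));
Locate _1: it is the '(' at position 1 (the 2nd '(' reading left to right).
Query: subtree rooted at _1
_1: subtree_size = 1 + 3
  Z: subtree_size = 1 + 0
  C: subtree_size = 1 + 0
  D: subtree_size = 1 + 0
Total subtree size of _1: 4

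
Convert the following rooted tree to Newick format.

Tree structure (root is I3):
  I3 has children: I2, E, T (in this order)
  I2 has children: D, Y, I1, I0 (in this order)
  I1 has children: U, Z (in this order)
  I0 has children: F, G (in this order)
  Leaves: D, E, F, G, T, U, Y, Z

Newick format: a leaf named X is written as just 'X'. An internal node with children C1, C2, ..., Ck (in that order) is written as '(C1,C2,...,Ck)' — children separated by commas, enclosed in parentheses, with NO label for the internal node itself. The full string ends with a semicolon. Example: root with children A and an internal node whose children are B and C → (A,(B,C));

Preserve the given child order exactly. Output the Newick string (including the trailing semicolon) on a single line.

internal I3 with children ['I2', 'E', 'T']
  internal I2 with children ['D', 'Y', 'I1', 'I0']
    leaf 'D' → 'D'
    leaf 'Y' → 'Y'
    internal I1 with children ['U', 'Z']
      leaf 'U' → 'U'
      leaf 'Z' → 'Z'
    → '(U,Z)'
    internal I0 with children ['F', 'G']
      leaf 'F' → 'F'
      leaf 'G' → 'G'
    → '(F,G)'
  → '(D,Y,(U,Z),(F,G))'
  leaf 'E' → 'E'
  leaf 'T' → 'T'
→ '((D,Y,(U,Z),(F,G)),E,T)'
Final: ((D,Y,(U,Z),(F,G)),E,T);

Answer: ((D,Y,(U,Z),(F,G)),E,T);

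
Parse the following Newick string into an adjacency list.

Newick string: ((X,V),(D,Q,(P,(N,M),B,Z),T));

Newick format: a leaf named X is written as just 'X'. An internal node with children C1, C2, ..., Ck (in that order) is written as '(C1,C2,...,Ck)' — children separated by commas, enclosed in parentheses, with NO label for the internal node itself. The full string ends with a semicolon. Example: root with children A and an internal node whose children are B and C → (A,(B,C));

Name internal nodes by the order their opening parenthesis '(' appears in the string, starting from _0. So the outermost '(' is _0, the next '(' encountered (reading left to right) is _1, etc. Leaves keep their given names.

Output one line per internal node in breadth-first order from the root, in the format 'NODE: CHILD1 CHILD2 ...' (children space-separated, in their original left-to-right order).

Answer: _0: _1 _2
_1: X V
_2: D Q _3 T
_3: P _4 B Z
_4: N M

Derivation:
Input: ((X,V),(D,Q,(P,(N,M),B,Z),T));
Scanning left-to-right, naming '(' by encounter order:
  pos 0: '(' -> open internal node _0 (depth 1)
  pos 1: '(' -> open internal node _1 (depth 2)
  pos 5: ')' -> close internal node _1 (now at depth 1)
  pos 7: '(' -> open internal node _2 (depth 2)
  pos 12: '(' -> open internal node _3 (depth 3)
  pos 15: '(' -> open internal node _4 (depth 4)
  pos 19: ')' -> close internal node _4 (now at depth 3)
  pos 24: ')' -> close internal node _3 (now at depth 2)
  pos 27: ')' -> close internal node _2 (now at depth 1)
  pos 28: ')' -> close internal node _0 (now at depth 0)
Total internal nodes: 5
BFS adjacency from root:
  _0: _1 _2
  _1: X V
  _2: D Q _3 T
  _3: P _4 B Z
  _4: N M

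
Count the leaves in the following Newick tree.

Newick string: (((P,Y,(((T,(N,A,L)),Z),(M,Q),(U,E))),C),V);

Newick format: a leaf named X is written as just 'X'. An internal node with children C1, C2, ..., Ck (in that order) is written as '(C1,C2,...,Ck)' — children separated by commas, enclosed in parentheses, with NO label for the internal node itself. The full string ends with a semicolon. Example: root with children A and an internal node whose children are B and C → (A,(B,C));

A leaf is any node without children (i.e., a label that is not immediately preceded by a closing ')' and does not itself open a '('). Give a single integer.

Answer: 13

Derivation:
Newick: (((P,Y,(((T,(N,A,L)),Z),(M,Q),(U,E))),C),V);
Scan left-to-right; a leaf is any maximal label run not followed by '(':
  pos 3: leaf 'P' → count = 1
  pos 5: leaf 'Y' → count = 2
  pos 10: leaf 'T' → count = 3
  pos 13: leaf 'N' → count = 4
  pos 15: leaf 'A' → count = 5
  pos 17: leaf 'L' → count = 6
  pos 21: leaf 'Z' → count = 7
  pos 25: leaf 'M' → count = 8
  pos 27: leaf 'Q' → count = 9
  pos 31: leaf 'U' → count = 10
  pos 33: leaf 'E' → count = 11
  pos 38: leaf 'C' → count = 12
  pos 41: leaf 'V' → count = 13
Total leaves: 13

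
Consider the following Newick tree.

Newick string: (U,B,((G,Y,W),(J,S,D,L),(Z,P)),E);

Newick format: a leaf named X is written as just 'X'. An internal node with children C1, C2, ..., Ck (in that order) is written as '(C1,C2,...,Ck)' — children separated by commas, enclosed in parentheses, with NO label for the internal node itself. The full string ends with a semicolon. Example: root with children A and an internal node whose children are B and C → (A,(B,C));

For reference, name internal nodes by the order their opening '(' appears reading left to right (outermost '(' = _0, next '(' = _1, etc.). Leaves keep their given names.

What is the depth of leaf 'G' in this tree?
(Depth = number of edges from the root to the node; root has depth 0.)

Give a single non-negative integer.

Newick: (U,B,((G,Y,W),(J,S,D,L),(Z,P)),E);
Naming internals by '(' encounter order: outermost '(' = _0, next = _1, ...
Query node: G
Path from root: _0 -> _1 -> _2 -> G
Depth of G: 3 (number of edges from root)

Answer: 3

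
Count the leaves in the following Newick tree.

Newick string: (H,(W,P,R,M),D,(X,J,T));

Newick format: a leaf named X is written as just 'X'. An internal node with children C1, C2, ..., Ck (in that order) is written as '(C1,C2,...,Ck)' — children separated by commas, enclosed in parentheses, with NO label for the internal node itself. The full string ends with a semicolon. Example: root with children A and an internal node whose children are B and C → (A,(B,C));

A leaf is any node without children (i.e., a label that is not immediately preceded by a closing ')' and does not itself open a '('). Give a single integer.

Newick: (H,(W,P,R,M),D,(X,J,T));
Scan left-to-right; a leaf is any maximal label run not followed by '(':
  pos 1: leaf 'H' → count = 1
  pos 4: leaf 'W' → count = 2
  pos 6: leaf 'P' → count = 3
  pos 8: leaf 'R' → count = 4
  pos 10: leaf 'M' → count = 5
  pos 13: leaf 'D' → count = 6
  pos 16: leaf 'X' → count = 7
  pos 18: leaf 'J' → count = 8
  pos 20: leaf 'T' → count = 9
Total leaves: 9

Answer: 9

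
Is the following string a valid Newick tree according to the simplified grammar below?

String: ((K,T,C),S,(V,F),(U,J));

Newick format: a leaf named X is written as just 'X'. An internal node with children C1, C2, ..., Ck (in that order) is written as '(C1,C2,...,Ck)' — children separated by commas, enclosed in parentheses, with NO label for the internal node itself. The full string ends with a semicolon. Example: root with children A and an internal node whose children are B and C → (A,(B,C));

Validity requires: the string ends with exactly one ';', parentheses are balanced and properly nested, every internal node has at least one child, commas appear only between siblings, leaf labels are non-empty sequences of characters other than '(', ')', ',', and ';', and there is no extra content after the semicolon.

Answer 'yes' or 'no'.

Answer: yes

Derivation:
Input: ((K,T,C),S,(V,F),(U,J));
Paren balance: 4 '(' vs 4 ')' OK
Ends with single ';': True
Full parse: OK
Valid: True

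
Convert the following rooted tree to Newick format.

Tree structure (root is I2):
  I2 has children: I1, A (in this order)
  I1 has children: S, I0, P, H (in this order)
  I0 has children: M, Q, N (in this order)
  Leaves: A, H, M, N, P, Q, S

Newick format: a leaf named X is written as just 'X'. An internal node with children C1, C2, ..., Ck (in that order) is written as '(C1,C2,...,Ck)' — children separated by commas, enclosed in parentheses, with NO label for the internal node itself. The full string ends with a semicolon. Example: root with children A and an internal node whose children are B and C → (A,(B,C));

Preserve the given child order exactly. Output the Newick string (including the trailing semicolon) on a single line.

internal I2 with children ['I1', 'A']
  internal I1 with children ['S', 'I0', 'P', 'H']
    leaf 'S' → 'S'
    internal I0 with children ['M', 'Q', 'N']
      leaf 'M' → 'M'
      leaf 'Q' → 'Q'
      leaf 'N' → 'N'
    → '(M,Q,N)'
    leaf 'P' → 'P'
    leaf 'H' → 'H'
  → '(S,(M,Q,N),P,H)'
  leaf 'A' → 'A'
→ '((S,(M,Q,N),P,H),A)'
Final: ((S,(M,Q,N),P,H),A);

Answer: ((S,(M,Q,N),P,H),A);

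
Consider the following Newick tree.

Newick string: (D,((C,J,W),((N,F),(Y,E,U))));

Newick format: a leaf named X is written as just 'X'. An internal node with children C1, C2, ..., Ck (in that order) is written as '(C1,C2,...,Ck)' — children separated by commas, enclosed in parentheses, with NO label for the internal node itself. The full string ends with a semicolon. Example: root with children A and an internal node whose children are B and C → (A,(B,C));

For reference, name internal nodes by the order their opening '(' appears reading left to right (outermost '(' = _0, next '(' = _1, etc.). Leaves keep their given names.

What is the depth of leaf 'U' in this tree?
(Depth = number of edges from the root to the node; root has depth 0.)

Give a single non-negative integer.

Newick: (D,((C,J,W),((N,F),(Y,E,U))));
Naming internals by '(' encounter order: outermost '(' = _0, next = _1, ...
Query node: U
Path from root: _0 -> _1 -> _3 -> _5 -> U
Depth of U: 4 (number of edges from root)

Answer: 4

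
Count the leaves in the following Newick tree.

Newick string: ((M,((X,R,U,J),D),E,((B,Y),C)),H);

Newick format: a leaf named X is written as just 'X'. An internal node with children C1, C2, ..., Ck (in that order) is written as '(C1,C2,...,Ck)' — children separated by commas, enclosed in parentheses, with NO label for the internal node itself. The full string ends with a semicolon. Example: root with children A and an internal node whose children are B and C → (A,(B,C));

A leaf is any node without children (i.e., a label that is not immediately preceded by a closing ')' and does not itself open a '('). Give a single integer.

Newick: ((M,((X,R,U,J),D),E,((B,Y),C)),H);
Scan left-to-right; a leaf is any maximal label run not followed by '(':
  pos 2: leaf 'M' → count = 1
  pos 6: leaf 'X' → count = 2
  pos 8: leaf 'R' → count = 3
  pos 10: leaf 'U' → count = 4
  pos 12: leaf 'J' → count = 5
  pos 15: leaf 'D' → count = 6
  pos 18: leaf 'E' → count = 7
  pos 22: leaf 'B' → count = 8
  pos 24: leaf 'Y' → count = 9
  pos 27: leaf 'C' → count = 10
  pos 31: leaf 'H' → count = 11
Total leaves: 11

Answer: 11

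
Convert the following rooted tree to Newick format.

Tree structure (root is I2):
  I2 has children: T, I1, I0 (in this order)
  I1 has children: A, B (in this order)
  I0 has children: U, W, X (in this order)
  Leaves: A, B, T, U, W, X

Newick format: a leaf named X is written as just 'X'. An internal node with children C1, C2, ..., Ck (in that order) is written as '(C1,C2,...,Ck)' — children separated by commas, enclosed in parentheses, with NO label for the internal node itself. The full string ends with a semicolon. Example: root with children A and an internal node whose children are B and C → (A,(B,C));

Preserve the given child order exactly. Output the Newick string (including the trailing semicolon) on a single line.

Answer: (T,(A,B),(U,W,X));

Derivation:
internal I2 with children ['T', 'I1', 'I0']
  leaf 'T' → 'T'
  internal I1 with children ['A', 'B']
    leaf 'A' → 'A'
    leaf 'B' → 'B'
  → '(A,B)'
  internal I0 with children ['U', 'W', 'X']
    leaf 'U' → 'U'
    leaf 'W' → 'W'
    leaf 'X' → 'X'
  → '(U,W,X)'
→ '(T,(A,B),(U,W,X))'
Final: (T,(A,B),(U,W,X));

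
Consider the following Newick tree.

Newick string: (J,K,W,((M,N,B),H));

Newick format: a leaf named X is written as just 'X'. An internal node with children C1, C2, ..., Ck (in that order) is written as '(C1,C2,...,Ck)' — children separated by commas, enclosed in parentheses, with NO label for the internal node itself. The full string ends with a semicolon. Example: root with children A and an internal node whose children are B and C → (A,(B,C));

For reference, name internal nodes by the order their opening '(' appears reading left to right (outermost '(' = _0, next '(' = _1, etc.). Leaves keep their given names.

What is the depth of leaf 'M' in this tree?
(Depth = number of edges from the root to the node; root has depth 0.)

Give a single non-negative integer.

Answer: 3

Derivation:
Newick: (J,K,W,((M,N,B),H));
Naming internals by '(' encounter order: outermost '(' = _0, next = _1, ...
Query node: M
Path from root: _0 -> _1 -> _2 -> M
Depth of M: 3 (number of edges from root)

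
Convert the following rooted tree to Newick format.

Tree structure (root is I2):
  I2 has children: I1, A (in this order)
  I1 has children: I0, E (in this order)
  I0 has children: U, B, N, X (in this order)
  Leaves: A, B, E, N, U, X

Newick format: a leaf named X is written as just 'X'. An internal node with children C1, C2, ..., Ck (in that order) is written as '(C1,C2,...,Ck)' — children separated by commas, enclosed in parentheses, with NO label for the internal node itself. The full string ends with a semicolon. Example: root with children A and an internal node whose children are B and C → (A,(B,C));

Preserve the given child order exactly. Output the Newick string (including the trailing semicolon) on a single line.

Answer: (((U,B,N,X),E),A);

Derivation:
internal I2 with children ['I1', 'A']
  internal I1 with children ['I0', 'E']
    internal I0 with children ['U', 'B', 'N', 'X']
      leaf 'U' → 'U'
      leaf 'B' → 'B'
      leaf 'N' → 'N'
      leaf 'X' → 'X'
    → '(U,B,N,X)'
    leaf 'E' → 'E'
  → '((U,B,N,X),E)'
  leaf 'A' → 'A'
→ '(((U,B,N,X),E),A)'
Final: (((U,B,N,X),E),A);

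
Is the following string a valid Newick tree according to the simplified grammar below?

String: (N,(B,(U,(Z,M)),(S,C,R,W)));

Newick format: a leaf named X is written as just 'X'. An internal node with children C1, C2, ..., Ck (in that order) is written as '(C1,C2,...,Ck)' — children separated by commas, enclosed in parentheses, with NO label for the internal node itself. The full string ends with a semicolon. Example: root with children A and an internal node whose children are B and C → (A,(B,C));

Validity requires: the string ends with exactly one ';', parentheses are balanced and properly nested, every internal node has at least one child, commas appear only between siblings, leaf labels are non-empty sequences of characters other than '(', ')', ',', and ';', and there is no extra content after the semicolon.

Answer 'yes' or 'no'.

Input: (N,(B,(U,(Z,M)),(S,C,R,W)));
Paren balance: 5 '(' vs 5 ')' OK
Ends with single ';': True
Full parse: OK
Valid: True

Answer: yes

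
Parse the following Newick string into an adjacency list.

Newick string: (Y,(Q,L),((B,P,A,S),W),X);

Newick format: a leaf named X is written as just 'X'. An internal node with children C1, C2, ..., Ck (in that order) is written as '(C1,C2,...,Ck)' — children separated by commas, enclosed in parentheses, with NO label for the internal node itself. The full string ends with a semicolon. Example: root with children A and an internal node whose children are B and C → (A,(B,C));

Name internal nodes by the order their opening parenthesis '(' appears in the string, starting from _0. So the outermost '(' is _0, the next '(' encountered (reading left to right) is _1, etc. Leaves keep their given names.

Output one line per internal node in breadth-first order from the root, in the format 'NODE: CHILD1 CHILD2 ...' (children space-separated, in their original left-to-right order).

Input: (Y,(Q,L),((B,P,A,S),W),X);
Scanning left-to-right, naming '(' by encounter order:
  pos 0: '(' -> open internal node _0 (depth 1)
  pos 3: '(' -> open internal node _1 (depth 2)
  pos 7: ')' -> close internal node _1 (now at depth 1)
  pos 9: '(' -> open internal node _2 (depth 2)
  pos 10: '(' -> open internal node _3 (depth 3)
  pos 18: ')' -> close internal node _3 (now at depth 2)
  pos 21: ')' -> close internal node _2 (now at depth 1)
  pos 24: ')' -> close internal node _0 (now at depth 0)
Total internal nodes: 4
BFS adjacency from root:
  _0: Y _1 _2 X
  _1: Q L
  _2: _3 W
  _3: B P A S

Answer: _0: Y _1 _2 X
_1: Q L
_2: _3 W
_3: B P A S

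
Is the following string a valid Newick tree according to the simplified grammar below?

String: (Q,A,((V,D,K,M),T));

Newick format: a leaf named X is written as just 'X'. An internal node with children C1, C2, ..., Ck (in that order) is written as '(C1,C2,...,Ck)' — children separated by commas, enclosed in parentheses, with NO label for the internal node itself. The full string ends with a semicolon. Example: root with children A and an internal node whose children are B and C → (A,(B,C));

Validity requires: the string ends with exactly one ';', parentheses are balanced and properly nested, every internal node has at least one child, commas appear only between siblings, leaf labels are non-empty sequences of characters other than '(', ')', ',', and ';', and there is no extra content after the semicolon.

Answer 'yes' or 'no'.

Answer: yes

Derivation:
Input: (Q,A,((V,D,K,M),T));
Paren balance: 3 '(' vs 3 ')' OK
Ends with single ';': True
Full parse: OK
Valid: True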